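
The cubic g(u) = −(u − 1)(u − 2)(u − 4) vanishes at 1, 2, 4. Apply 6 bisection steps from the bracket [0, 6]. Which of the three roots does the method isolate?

g(3) = 2 > 0, so the root lies in [3, 6]
g(4.5) = -4.375 < 0, so the root lies in [3, 4.5]
g(3.75) = 1.203125 > 0, so the root lies in [3.75, 4.5]
g(4.125) = -0.8301 < 0, so the root lies in [3.75, 4.125]
g(3.9375) = 0.3557 > 0, so the root lies in [3.9375, 4.125]
g(4.03125) = -0.1924 < 0, so the root lies in [3.9375, 4.03125]

4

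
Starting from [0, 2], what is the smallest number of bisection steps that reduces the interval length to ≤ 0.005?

Width after n steps is 2/2^n. Need 2^n ≥ 2/0.005 = 400.
2^8 = 256 < 400 ≤ 2^9 = 512, so n = 9.

9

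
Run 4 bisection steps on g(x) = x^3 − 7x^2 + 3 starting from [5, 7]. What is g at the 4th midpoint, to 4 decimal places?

-2.9082

g(6) = -33 < 0, so the root lies in [6, 7]
g(6.5) = -18.125 < 0, so the root lies in [6.5, 7]
g(6.75) = -8.390625 < 0, so the root lies in [6.75, 7]
g(6.875) = -2.9082 < 0, so the root lies in [6.875, 7]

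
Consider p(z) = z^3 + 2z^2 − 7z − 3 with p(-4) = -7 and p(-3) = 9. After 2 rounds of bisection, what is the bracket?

[-3.75, -3.5]

m = -3.5, p(m) = 3.125 (+); new bracket [-4, -3.5]
m = -3.75, p(m) = -1.359375 (−); new bracket [-3.75, -3.5]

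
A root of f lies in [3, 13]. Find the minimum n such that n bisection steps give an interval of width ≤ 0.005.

Width after n steps is 10/2^n. Need 2^n ≥ 10/0.005 = 2000.
2^10 = 1024 < 2000 ≤ 2^11 = 2048, so n = 11.

11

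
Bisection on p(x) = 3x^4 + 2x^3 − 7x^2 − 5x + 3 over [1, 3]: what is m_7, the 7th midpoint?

p(2) = 29 > 0, so the root lies in [1, 2]
p(1.5) = 1.6875 > 0, so the root lies in [1, 1.5]
p(1.25) = -2.957031 < 0, so the root lies in [1.25, 1.5]
p(1.375) = -1.1868 < 0, so the root lies in [1.375, 1.5]
p(1.4375) = 0.0987 > 0, so the root lies in [1.375, 1.4375]
p(1.40625) = -0.5802 < 0, so the root lies in [1.40625, 1.4375]
p(1.421875) = -0.25 < 0, so the root lies in [1.421875, 1.4375]

1.421875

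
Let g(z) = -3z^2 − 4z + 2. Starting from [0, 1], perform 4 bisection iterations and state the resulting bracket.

[0.375, 0.4375]

z = 0.5 gives g = -0.75, negative; keep [0, 0.5]
z = 0.25 gives g = 0.8125, positive; keep [0.25, 0.5]
z = 0.375 gives g = 0.078125, positive; keep [0.375, 0.5]
z = 0.4375 gives g = -0.3242, negative; keep [0.375, 0.4375]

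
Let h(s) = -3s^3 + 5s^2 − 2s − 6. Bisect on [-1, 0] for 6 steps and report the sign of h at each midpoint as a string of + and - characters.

--+++-

h(-0.5) = -3.375 < 0, so the root lies in [-1, -0.5]
h(-0.75) = -0.421875 < 0, so the root lies in [-1, -0.75]
h(-0.875) = 1.587891 > 0, so the root lies in [-0.875, -0.75]
h(-0.8125) = 0.5349 > 0, so the root lies in [-0.8125, -0.75]
h(-0.78125) = 0.0448 > 0, so the root lies in [-0.78125, -0.75]
h(-0.765625) = -0.1915 < 0, so the root lies in [-0.78125, -0.765625]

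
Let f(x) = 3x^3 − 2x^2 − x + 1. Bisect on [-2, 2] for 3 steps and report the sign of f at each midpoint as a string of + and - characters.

+-+

midpoint 0: f = 1 > 0 → [-2, 0]
midpoint -1: f = -3 < 0 → [-1, 0]
midpoint -0.5: f = 0.625 > 0 → [-1, -0.5]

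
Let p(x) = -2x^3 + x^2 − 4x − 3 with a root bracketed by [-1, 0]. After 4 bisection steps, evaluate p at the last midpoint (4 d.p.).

midpoint -0.5: p = -0.5 < 0 → [-1, -0.5]
midpoint -0.75: p = 1.40625 > 0 → [-0.75, -0.5]
midpoint -0.625: p = 0.378906 > 0 → [-0.625, -0.5]
midpoint -0.5625: p = -0.0776 < 0 → [-0.625, -0.5625]

-0.0776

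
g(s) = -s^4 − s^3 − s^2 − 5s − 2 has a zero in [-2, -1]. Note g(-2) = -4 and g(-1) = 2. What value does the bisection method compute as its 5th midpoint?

midpoint -1.5: g = 1.5625 > 0 → [-2, -1.5]
midpoint -1.75: g = -0.332031 < 0 → [-1.75, -1.5]
midpoint -1.625: g = 0.80249 > 0 → [-1.75, -1.625]
midpoint -1.6875: g = 0.2861 > 0 → [-1.75, -1.6875]
midpoint -1.71875: g = -0.0097 < 0 → [-1.71875, -1.6875]

-1.71875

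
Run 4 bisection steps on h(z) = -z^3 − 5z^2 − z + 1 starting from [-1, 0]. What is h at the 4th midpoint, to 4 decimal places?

0.1584

h(-0.5) = 0.375 > 0, so the root lies in [-1, -0.5]
h(-0.75) = -0.640625 < 0, so the root lies in [-0.75, -0.5]
h(-0.625) = -0.083984 < 0, so the root lies in [-0.625, -0.5]
h(-0.5625) = 0.1584 > 0, so the root lies in [-0.625, -0.5625]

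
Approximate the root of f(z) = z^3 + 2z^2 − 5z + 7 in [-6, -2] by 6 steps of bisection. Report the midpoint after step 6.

-3.8125

m = -4, f(m) = -5 (−); new bracket [-4, -2]
m = -3, f(m) = 13 (+); new bracket [-4, -3]
m = -3.5, f(m) = 6.125 (+); new bracket [-4, -3.5]
m = -3.75, f(m) = 1.1406 (+); new bracket [-4, -3.75]
m = -3.875, f(m) = -1.7793 (−); new bracket [-3.875, -3.75]
m = -3.8125, f(m) = -0.2825 (−); new bracket [-3.8125, -3.75]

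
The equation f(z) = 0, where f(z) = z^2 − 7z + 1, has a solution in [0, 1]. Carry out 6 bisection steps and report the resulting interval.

[0.140625, 0.15625]

f(0.5) = -2.25 < 0, so the root lies in [0, 0.5]
f(0.25) = -0.6875 < 0, so the root lies in [0, 0.25]
f(0.125) = 0.140625 > 0, so the root lies in [0.125, 0.25]
f(0.1875) = -0.2773 < 0, so the root lies in [0.125, 0.1875]
f(0.15625) = -0.0693 < 0, so the root lies in [0.125, 0.15625]
f(0.140625) = 0.0354 > 0, so the root lies in [0.140625, 0.15625]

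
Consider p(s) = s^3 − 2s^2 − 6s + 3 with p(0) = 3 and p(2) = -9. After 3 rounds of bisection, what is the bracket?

[0.25, 0.5]

m = 1, p(m) = -4 (−); new bracket [0, 1]
m = 0.5, p(m) = -0.375 (−); new bracket [0, 0.5]
m = 0.25, p(m) = 1.390625 (+); new bracket [0.25, 0.5]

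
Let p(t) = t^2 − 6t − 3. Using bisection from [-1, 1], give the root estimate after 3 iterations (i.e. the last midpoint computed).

-0.25

midpoint 0: p = -3 < 0 → [-1, 0]
midpoint -0.5: p = 0.25 > 0 → [-0.5, 0]
midpoint -0.25: p = -1.4375 < 0 → [-0.5, -0.25]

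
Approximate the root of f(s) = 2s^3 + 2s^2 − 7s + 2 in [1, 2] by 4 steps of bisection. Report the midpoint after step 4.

midpoint 1.5: f = 2.75 > 0 → [1, 1.5]
midpoint 1.25: f = 0.28125 > 0 → [1, 1.25]
midpoint 1.125: f = -0.496094 < 0 → [1.125, 1.25]
midpoint 1.1875: f = -0.1431 < 0 → [1.1875, 1.25]

1.1875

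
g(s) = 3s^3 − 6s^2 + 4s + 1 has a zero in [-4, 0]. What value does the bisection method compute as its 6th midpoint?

m = -2, g(m) = -55 (−); new bracket [-2, 0]
m = -1, g(m) = -12 (−); new bracket [-1, 0]
m = -0.5, g(m) = -2.875 (−); new bracket [-0.5, 0]
m = -0.25, g(m) = -0.4219 (−); new bracket [-0.25, 0]
m = -0.125, g(m) = 0.4004 (+); new bracket [-0.25, -0.125]
m = -0.1875, g(m) = 0.0193 (+); new bracket [-0.25, -0.1875]

-0.1875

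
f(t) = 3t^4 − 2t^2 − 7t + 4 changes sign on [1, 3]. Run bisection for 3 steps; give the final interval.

[1.25, 1.5]

m = 2, f(m) = 30 (+); new bracket [1, 2]
m = 1.5, f(m) = 4.1875 (+); new bracket [1, 1.5]
m = 1.25, f(m) = -0.550781 (−); new bracket [1.25, 1.5]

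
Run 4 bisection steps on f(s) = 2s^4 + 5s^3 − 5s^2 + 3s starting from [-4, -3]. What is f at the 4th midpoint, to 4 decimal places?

-5.7370

f(-3.5) = 14 > 0, so the root lies in [-3.5, -3]
f(-3.25) = -11.070312 < 0, so the root lies in [-3.5, -3.25]
f(-3.375) = 0.197754 > 0, so the root lies in [-3.375, -3.25]
f(-3.3125) = -5.737 < 0, so the root lies in [-3.375, -3.3125]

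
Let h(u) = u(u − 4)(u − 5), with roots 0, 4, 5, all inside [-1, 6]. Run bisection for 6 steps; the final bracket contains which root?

0

midpoint 2.5: h = 9.375 > 0 → [-1, 2.5]
midpoint 0.75: h = 10.359375 > 0 → [-1, 0.75]
midpoint -0.125: h = -2.642578 < 0 → [-0.125, 0.75]
midpoint 0.3125: h = 5.4016 > 0 → [-0.125, 0.3125]
midpoint 0.09375: h = 1.7967 > 0 → [-0.125, 0.09375]
midpoint -0.015625: h = -0.3147 < 0 → [-0.015625, 0.09375]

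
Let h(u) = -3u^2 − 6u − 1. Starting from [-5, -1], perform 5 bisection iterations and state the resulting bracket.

[-1.875, -1.75]

u = -3 gives h = -10, negative; keep [-3, -1]
u = -2 gives h = -1, negative; keep [-2, -1]
u = -1.5 gives h = 1.25, positive; keep [-2, -1.5]
u = -1.75 gives h = 0.3125, positive; keep [-2, -1.75]
u = -1.875 gives h = -0.2969, negative; keep [-1.875, -1.75]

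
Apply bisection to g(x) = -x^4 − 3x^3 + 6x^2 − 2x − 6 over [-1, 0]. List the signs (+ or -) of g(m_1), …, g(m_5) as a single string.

g(-0.5) = -3.1875 < 0, so the root lies in [-1, -0.5]
g(-0.75) = -0.175781 < 0, so the root lies in [-1, -0.75]
g(-0.875) = 1.767334 > 0, so the root lies in [-0.875, -0.75]
g(-0.8125) = 0.7593 > 0, so the root lies in [-0.8125, -0.75]
g(-0.78125) = 0.2826 > 0, so the root lies in [-0.78125, -0.75]

--+++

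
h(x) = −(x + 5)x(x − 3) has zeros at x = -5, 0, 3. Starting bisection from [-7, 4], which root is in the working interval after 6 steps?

-5

h(-1.5) = -23.625 < 0, so the root lies in [-7, -1.5]
h(-4.25) = -23.109375 < 0, so the root lies in [-7, -4.25]
h(-5.625) = 30.322266 > 0, so the root lies in [-5.625, -4.25]
h(-4.9375) = -2.4495 < 0, so the root lies in [-5.625, -4.9375]
h(-5.28125) = 12.3006 > 0, so the root lies in [-5.28125, -4.9375]
h(-5.109375) = 4.5318 > 0, so the root lies in [-5.109375, -4.9375]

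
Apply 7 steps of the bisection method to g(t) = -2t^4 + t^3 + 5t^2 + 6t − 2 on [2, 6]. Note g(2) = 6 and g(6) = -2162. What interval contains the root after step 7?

g(4) = -346 < 0, so the root lies in [2, 4]
g(3) = -74 < 0, so the root lies in [2, 3]
g(2.5) = -18.25 < 0, so the root lies in [2, 2.5]
g(2.25) = -3.0547 < 0, so the root lies in [2, 2.25]
g(2.125) = 2.1421 > 0, so the root lies in [2.125, 2.25]
g(2.1875) = -0.2771 < 0, so the root lies in [2.125, 2.1875]
g(2.15625) = 0.9758 > 0, so the root lies in [2.15625, 2.1875]

[2.15625, 2.1875]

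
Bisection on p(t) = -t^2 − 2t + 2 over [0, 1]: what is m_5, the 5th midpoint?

p(0.5) = 0.75 > 0, so the root lies in [0.5, 1]
p(0.75) = -0.0625 < 0, so the root lies in [0.5, 0.75]
p(0.625) = 0.359375 > 0, so the root lies in [0.625, 0.75]
p(0.6875) = 0.1523 > 0, so the root lies in [0.6875, 0.75]
p(0.71875) = 0.0459 > 0, so the root lies in [0.71875, 0.75]

0.71875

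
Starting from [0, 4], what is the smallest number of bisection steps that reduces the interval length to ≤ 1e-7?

Width after n steps is 4/2^n. Need 2^n ≥ 4/1e-7 = 40000000.
2^25 = 33554432 < 40000000 ≤ 2^26 = 67108864, so n = 26.

26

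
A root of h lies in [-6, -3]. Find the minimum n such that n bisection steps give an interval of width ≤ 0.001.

Width after n steps is 3/2^n. Need 2^n ≥ 3/0.001 = 3000.
2^11 = 2048 < 3000 ≤ 2^12 = 4096, so n = 12.

12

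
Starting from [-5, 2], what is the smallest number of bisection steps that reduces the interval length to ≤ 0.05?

8

Width after n steps is 7/2^n. Need 2^n ≥ 7/0.05 = 140.
2^7 = 128 < 140 ≤ 2^8 = 256, so n = 8.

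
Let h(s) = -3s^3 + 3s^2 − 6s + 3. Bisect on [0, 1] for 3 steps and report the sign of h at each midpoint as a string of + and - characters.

s = 0.5 gives h = 0.375, positive; keep [0.5, 1]
s = 0.75 gives h = -1.078125, negative; keep [0.5, 0.75]
s = 0.625 gives h = -0.310547, negative; keep [0.5, 0.625]

+--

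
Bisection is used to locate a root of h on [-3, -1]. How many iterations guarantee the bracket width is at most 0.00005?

Width after n steps is 2/2^n. Need 2^n ≥ 2/0.00005 = 40000.
2^15 = 32768 < 40000 ≤ 2^16 = 65536, so n = 16.

16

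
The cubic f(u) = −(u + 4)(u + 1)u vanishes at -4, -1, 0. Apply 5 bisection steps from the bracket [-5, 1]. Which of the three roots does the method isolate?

-4

m = -2, f(m) = -4 (−); new bracket [-5, -2]
m = -3.5, f(m) = -4.375 (−); new bracket [-5, -3.5]
m = -4.25, f(m) = 3.453125 (+); new bracket [-4.25, -3.5]
m = -3.875, f(m) = -1.3926 (−); new bracket [-4.25, -3.875]
m = -4.0625, f(m) = 0.7776 (+); new bracket [-4.0625, -3.875]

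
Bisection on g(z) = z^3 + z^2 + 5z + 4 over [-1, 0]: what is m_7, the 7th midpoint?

-0.8203125

m = -0.5, g(m) = 1.625 (+); new bracket [-1, -0.5]
m = -0.75, g(m) = 0.390625 (+); new bracket [-1, -0.75]
m = -0.875, g(m) = -0.279297 (−); new bracket [-0.875, -0.75]
m = -0.8125, g(m) = 0.0613 (+); new bracket [-0.875, -0.8125]
m = -0.84375, g(m) = -0.1075 (−); new bracket [-0.84375, -0.8125]
m = -0.828125, g(m) = -0.0228 (−); new bracket [-0.828125, -0.8125]
m = -0.8203125, g(m) = 0.0194 (+); new bracket [-0.828125, -0.8203125]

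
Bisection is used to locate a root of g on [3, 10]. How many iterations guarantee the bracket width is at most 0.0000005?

Width after n steps is 7/2^n. Need 2^n ≥ 7/0.0000005 = 14000000.
2^23 = 8388608 < 14000000 ≤ 2^24 = 16777216, so n = 24.

24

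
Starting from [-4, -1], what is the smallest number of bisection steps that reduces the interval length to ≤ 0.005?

10

Width after n steps is 3/2^n. Need 2^n ≥ 3/0.005 = 600.
2^9 = 512 < 600 ≤ 2^10 = 1024, so n = 10.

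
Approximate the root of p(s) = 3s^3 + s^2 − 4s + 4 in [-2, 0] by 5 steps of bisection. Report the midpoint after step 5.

s = -1 gives p = 6, positive; keep [-2, -1]
s = -1.5 gives p = 2.125, positive; keep [-2, -1.5]
s = -1.75 gives p = -2.015625, negative; keep [-1.75, -1.5]
s = -1.625 gives p = 0.2676, positive; keep [-1.75, -1.625]
s = -1.6875 gives p = -0.8186, negative; keep [-1.6875, -1.625]

-1.6875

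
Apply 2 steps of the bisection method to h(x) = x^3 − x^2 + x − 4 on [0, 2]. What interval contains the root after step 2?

h(1) = -3 < 0, so the root lies in [1, 2]
h(1.5) = -1.375 < 0, so the root lies in [1.5, 2]

[1.5, 2]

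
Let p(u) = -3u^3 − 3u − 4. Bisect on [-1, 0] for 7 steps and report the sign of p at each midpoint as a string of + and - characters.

midpoint -0.5: p = -2.125 < 0 → [-1, -0.5]
midpoint -0.75: p = -0.484375 < 0 → [-1, -0.75]
midpoint -0.875: p = 0.634766 > 0 → [-0.875, -0.75]
midpoint -0.8125: p = 0.0466 > 0 → [-0.8125, -0.75]
midpoint -0.78125: p = -0.2257 < 0 → [-0.8125, -0.78125]
midpoint -0.796875: p = -0.0913 < 0 → [-0.8125, -0.796875]
midpoint -0.8046875: p = -0.0228 < 0 → [-0.8125, -0.8046875]

--++---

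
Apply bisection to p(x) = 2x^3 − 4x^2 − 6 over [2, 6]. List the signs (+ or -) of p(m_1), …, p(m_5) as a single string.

midpoint 4: p = 58 > 0 → [2, 4]
midpoint 3: p = 12 > 0 → [2, 3]
midpoint 2.5: p = 0.25 > 0 → [2, 2.5]
midpoint 2.25: p = -3.4688 < 0 → [2.25, 2.5]
midpoint 2.375: p = -1.7695 < 0 → [2.375, 2.5]

+++--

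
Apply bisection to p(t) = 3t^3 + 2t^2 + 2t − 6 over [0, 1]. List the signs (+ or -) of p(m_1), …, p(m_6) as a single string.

t = 0.5 gives p = -4.125, negative; keep [0.5, 1]
t = 0.75 gives p = -2.109375, negative; keep [0.75, 1]
t = 0.875 gives p = -0.708984, negative; keep [0.875, 1]
t = 0.9375 gives p = 0.1047, positive; keep [0.875, 0.9375]
t = 0.90625 gives p = -0.312, negative; keep [0.90625, 0.9375]
t = 0.921875 gives p = -0.1062, negative; keep [0.921875, 0.9375]

---+--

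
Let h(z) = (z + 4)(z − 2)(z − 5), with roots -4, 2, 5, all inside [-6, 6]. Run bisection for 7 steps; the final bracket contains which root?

midpoint 0: h = 40 > 0 → [-6, 0]
midpoint -3: h = 40 > 0 → [-6, -3]
midpoint -4.5: h = -30.875 < 0 → [-4.5, -3]
midpoint -3.75: h = 12.5781 > 0 → [-4.5, -3.75]
midpoint -4.125: h = -6.9863 < 0 → [-4.125, -3.75]
midpoint -3.9375: h = 3.3167 > 0 → [-4.125, -3.9375]
midpoint -4.03125: h = -1.7022 < 0 → [-4.03125, -3.9375]

-4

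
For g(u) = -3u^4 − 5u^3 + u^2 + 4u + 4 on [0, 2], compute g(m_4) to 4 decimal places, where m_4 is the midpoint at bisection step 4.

u = 1 gives g = 1, positive; keep [1, 2]
u = 1.5 gives g = -19.8125, negative; keep [1, 1.5]
u = 1.25 gives g = -6.527344, negative; keep [1, 1.25]
u = 1.125 gives g = -2.1589, negative; keep [1, 1.125]

-2.1589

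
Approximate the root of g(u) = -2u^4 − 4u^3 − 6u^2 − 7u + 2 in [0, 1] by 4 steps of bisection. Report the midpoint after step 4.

0.1875

midpoint 0.5: g = -3.625 < 0 → [0, 0.5]
midpoint 0.25: g = -0.195312 < 0 → [0, 0.25]
midpoint 0.125: g = 1.022949 > 0 → [0.125, 0.25]
midpoint 0.1875: g = 0.4477 > 0 → [0.1875, 0.25]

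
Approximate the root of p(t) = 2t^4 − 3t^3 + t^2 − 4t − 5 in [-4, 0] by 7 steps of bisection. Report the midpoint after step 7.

-0.71875

p(-2) = 63 > 0, so the root lies in [-2, 0]
p(-1) = 5 > 0, so the root lies in [-1, 0]
p(-0.5) = -2.25 < 0, so the root lies in [-1, -0.5]
p(-0.75) = 0.4609 > 0, so the root lies in [-0.75, -0.5]
p(-0.625) = -1.0718 < 0, so the root lies in [-0.75, -0.625]
p(-0.6875) = -0.3557 < 0, so the root lies in [-0.75, -0.6875]
p(-0.71875) = 0.0393 > 0, so the root lies in [-0.71875, -0.6875]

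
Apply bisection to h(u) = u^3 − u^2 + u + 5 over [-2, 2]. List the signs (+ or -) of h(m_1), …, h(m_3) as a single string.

m = 0, h(m) = 5 (+); new bracket [-2, 0]
m = -1, h(m) = 2 (+); new bracket [-2, -1]
m = -1.5, h(m) = -2.125 (−); new bracket [-1.5, -1]

++-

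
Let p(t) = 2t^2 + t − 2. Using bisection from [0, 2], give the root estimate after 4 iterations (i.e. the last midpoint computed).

0.875

m = 1, p(m) = 1 (+); new bracket [0, 1]
m = 0.5, p(m) = -1 (−); new bracket [0.5, 1]
m = 0.75, p(m) = -0.125 (−); new bracket [0.75, 1]
m = 0.875, p(m) = 0.4062 (+); new bracket [0.75, 0.875]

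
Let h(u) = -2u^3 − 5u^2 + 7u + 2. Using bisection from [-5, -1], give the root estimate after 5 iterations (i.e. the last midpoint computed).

u = -3 gives h = -10, negative; keep [-5, -3]
u = -4 gives h = 22, positive; keep [-4, -3]
u = -3.5 gives h = 2, positive; keep [-3.5, -3]
u = -3.25 gives h = -4.9062, negative; keep [-3.5, -3.25]
u = -3.375 gives h = -1.6914, negative; keep [-3.5, -3.375]

-3.375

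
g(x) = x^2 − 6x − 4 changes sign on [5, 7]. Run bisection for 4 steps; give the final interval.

x = 6 gives g = -4, negative; keep [6, 7]
x = 6.5 gives g = -0.75, negative; keep [6.5, 7]
x = 6.75 gives g = 1.0625, positive; keep [6.5, 6.75]
x = 6.625 gives g = 0.1406, positive; keep [6.5, 6.625]

[6.5, 6.625]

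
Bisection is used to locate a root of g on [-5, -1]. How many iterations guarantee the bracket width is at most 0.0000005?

23

Width after n steps is 4/2^n. Need 2^n ≥ 4/0.0000005 = 8000000.
2^22 = 4194304 < 8000000 ≤ 2^23 = 8388608, so n = 23.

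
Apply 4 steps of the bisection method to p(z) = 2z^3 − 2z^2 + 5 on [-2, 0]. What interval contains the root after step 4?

[-1.125, -1]

m = -1, p(m) = 1 (+); new bracket [-2, -1]
m = -1.5, p(m) = -6.25 (−); new bracket [-1.5, -1]
m = -1.25, p(m) = -2.03125 (−); new bracket [-1.25, -1]
m = -1.125, p(m) = -0.3789 (−); new bracket [-1.125, -1]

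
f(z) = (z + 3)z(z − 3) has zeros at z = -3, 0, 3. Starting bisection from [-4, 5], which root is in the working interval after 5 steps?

m = 0.5, f(m) = -4.375 (−); new bracket [0.5, 5]
m = 2.75, f(m) = -3.953125 (−); new bracket [2.75, 5]
m = 3.875, f(m) = 23.310547 (+); new bracket [2.75, 3.875]
m = 3.3125, f(m) = 6.5344 (+); new bracket [2.75, 3.3125]
m = 3.03125, f(m) = 0.5713 (+); new bracket [2.75, 3.03125]

3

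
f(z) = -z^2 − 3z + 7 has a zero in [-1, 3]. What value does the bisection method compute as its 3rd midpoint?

1.5

z = 1 gives f = 3, positive; keep [1, 3]
z = 2 gives f = -3, negative; keep [1, 2]
z = 1.5 gives f = 0.25, positive; keep [1.5, 2]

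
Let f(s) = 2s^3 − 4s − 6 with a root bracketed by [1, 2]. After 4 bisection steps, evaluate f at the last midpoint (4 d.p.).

midpoint 1.5: f = -5.25 < 0 → [1.5, 2]
midpoint 1.75: f = -2.28125 < 0 → [1.75, 2]
midpoint 1.875: f = -0.316406 < 0 → [1.875, 2]
midpoint 1.9375: f = 0.7964 > 0 → [1.875, 1.9375]

0.7964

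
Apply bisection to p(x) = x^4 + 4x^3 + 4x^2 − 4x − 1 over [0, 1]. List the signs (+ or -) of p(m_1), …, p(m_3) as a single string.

m = 0.5, p(m) = -1.4375 (−); new bracket [0.5, 1]
m = 0.75, p(m) = 0.253906 (+); new bracket [0.5, 0.75]
m = 0.625, p(m) = -0.80835 (−); new bracket [0.625, 0.75]

-+-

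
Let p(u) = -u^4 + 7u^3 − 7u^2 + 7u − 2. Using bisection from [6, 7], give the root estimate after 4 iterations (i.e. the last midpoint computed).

midpoint 6.5: p = -114.9375 < 0 → [6, 6.5]
midpoint 6.25: p = -48.582031 < 0 → [6, 6.25]
midpoint 6.125: p = -20.674072 < 0 → [6, 6.125]
midpoint 6.0625: p = -7.9456 < 0 → [6, 6.0625]

6.0625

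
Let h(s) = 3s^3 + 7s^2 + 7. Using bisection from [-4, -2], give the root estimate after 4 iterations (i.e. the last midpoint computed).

-2.625

h(-3) = -11 < 0, so the root lies in [-3, -2]
h(-2.5) = 3.875 > 0, so the root lies in [-3, -2.5]
h(-2.75) = -2.453125 < 0, so the root lies in [-2.75, -2.5]
h(-2.625) = 0.9707 > 0, so the root lies in [-2.75, -2.625]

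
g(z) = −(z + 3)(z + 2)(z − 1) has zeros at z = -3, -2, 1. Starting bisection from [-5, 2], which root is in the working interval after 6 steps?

1

z = -1.5 gives g = 1.875, positive; keep [-1.5, 2]
z = 0.25 gives g = 5.484375, positive; keep [0.25, 2]
z = 1.125 gives g = -1.611328, negative; keep [0.25, 1.125]
z = 0.6875 gives g = 3.0969, positive; keep [0.6875, 1.125]
z = 0.90625 gives g = 1.0643, positive; keep [0.90625, 1.125]
z = 1.015625 gives g = -0.1892, negative; keep [0.90625, 1.015625]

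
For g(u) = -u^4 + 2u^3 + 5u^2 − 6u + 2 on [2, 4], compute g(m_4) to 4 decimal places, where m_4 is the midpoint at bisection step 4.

-2.2542

u = 3 gives g = 2, positive; keep [3, 4]
u = 3.5 gives g = -22.0625, negative; keep [3, 3.5]
u = 3.25 gives g = -7.597656, negative; keep [3, 3.25]
u = 3.125 gives g = -2.2542, negative; keep [3, 3.125]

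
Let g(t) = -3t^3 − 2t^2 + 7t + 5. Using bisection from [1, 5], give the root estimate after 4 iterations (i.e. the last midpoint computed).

1.75

m = 3, g(m) = -73 (−); new bracket [1, 3]
m = 2, g(m) = -13 (−); new bracket [1, 2]
m = 1.5, g(m) = 0.875 (+); new bracket [1.5, 2]
m = 1.75, g(m) = -4.9531 (−); new bracket [1.5, 1.75]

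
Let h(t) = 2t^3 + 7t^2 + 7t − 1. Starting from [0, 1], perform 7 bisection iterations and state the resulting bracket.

midpoint 0.5: h = 4.5 > 0 → [0, 0.5]
midpoint 0.25: h = 1.21875 > 0 → [0, 0.25]
midpoint 0.125: h = -0.011719 < 0 → [0.125, 0.25]
midpoint 0.1875: h = 0.5718 > 0 → [0.125, 0.1875]
midpoint 0.15625: h = 0.2723 > 0 → [0.125, 0.15625]
midpoint 0.140625: h = 0.1284 > 0 → [0.125, 0.140625]
midpoint 0.1328125: h = 0.0578 > 0 → [0.125, 0.1328125]

[0.125, 0.1328125]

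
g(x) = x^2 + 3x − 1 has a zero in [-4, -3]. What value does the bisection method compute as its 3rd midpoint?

-3.375

m = -3.5, g(m) = 0.75 (+); new bracket [-3.5, -3]
m = -3.25, g(m) = -0.1875 (−); new bracket [-3.5, -3.25]
m = -3.375, g(m) = 0.265625 (+); new bracket [-3.375, -3.25]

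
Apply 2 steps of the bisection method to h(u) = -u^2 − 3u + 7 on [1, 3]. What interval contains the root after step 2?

u = 2 gives h = -3, negative; keep [1, 2]
u = 1.5 gives h = 0.25, positive; keep [1.5, 2]

[1.5, 2]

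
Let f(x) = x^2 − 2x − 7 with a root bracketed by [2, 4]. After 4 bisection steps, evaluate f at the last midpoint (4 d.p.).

0.2656

x = 3 gives f = -4, negative; keep [3, 4]
x = 3.5 gives f = -1.75, negative; keep [3.5, 4]
x = 3.75 gives f = -0.4375, negative; keep [3.75, 4]
x = 3.875 gives f = 0.2656, positive; keep [3.75, 3.875]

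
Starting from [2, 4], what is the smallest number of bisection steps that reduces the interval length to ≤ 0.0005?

12

Width after n steps is 2/2^n. Need 2^n ≥ 2/0.0005 = 4000.
2^11 = 2048 < 4000 ≤ 2^12 = 4096, so n = 12.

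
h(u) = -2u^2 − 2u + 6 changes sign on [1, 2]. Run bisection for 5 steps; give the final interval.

u = 1.5 gives h = -1.5, negative; keep [1, 1.5]
u = 1.25 gives h = 0.375, positive; keep [1.25, 1.5]
u = 1.375 gives h = -0.53125, negative; keep [1.25, 1.375]
u = 1.3125 gives h = -0.0703, negative; keep [1.25, 1.3125]
u = 1.28125 gives h = 0.1543, positive; keep [1.28125, 1.3125]

[1.28125, 1.3125]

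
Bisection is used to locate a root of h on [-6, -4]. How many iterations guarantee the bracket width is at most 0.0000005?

Width after n steps is 2/2^n. Need 2^n ≥ 2/0.0000005 = 4000000.
2^21 = 2097152 < 4000000 ≤ 2^22 = 4194304, so n = 22.

22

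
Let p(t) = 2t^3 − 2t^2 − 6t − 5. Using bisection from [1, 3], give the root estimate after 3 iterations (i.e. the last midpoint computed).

2.75

p(2) = -9 < 0, so the root lies in [2, 3]
p(2.5) = -1.25 < 0, so the root lies in [2.5, 3]
p(2.75) = 4.96875 > 0, so the root lies in [2.5, 2.75]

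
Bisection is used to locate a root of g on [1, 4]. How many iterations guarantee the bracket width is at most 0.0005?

13

Width after n steps is 3/2^n. Need 2^n ≥ 3/0.0005 = 6000.
2^12 = 4096 < 6000 ≤ 2^13 = 8192, so n = 13.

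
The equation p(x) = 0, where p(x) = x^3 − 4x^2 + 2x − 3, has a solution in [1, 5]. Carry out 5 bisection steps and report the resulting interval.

[3.625, 3.75]

p(3) = -6 < 0, so the root lies in [3, 5]
p(4) = 5 > 0, so the root lies in [3, 4]
p(3.5) = -2.125 < 0, so the root lies in [3.5, 4]
p(3.75) = 0.9844 > 0, so the root lies in [3.5, 3.75]
p(3.625) = -0.6777 < 0, so the root lies in [3.625, 3.75]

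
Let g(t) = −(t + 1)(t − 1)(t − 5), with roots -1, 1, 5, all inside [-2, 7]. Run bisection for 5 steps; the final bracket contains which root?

5

g(2.5) = 13.125 > 0, so the root lies in [2.5, 7]
g(4.75) = 5.390625 > 0, so the root lies in [4.75, 7]
g(5.875) = -29.326172 < 0, so the root lies in [4.75, 5.875]
g(5.3125) = -8.5071 < 0, so the root lies in [4.75, 5.3125]
g(5.03125) = -0.7598 < 0, so the root lies in [4.75, 5.03125]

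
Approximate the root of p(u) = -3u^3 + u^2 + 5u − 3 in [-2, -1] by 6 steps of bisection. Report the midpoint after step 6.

-1.390625

midpoint -1.5: p = 1.875 > 0 → [-1.5, -1]
midpoint -1.25: p = -1.828125 < 0 → [-1.5, -1.25]
midpoint -1.375: p = -0.185547 < 0 → [-1.5, -1.375]
midpoint -1.4375: p = 0.7903 > 0 → [-1.4375, -1.375]
midpoint -1.40625: p = 0.289 > 0 → [-1.40625, -1.375]
midpoint -1.390625: p = 0.0484 > 0 → [-1.390625, -1.375]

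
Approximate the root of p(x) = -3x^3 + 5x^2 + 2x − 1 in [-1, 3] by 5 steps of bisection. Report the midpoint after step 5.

midpoint 1: p = 3 > 0 → [1, 3]
midpoint 2: p = -1 < 0 → [1, 2]
midpoint 1.5: p = 3.125 > 0 → [1.5, 2]
midpoint 1.75: p = 1.7344 > 0 → [1.75, 2]
midpoint 1.875: p = 0.5527 > 0 → [1.875, 2]

1.875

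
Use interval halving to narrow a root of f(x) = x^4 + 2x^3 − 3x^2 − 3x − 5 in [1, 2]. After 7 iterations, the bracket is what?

[1.71875, 1.7265625]

m = 1.5, f(m) = -4.4375 (−); new bracket [1.5, 2]
m = 1.75, f(m) = 0.660156 (+); new bracket [1.5, 1.75]
m = 1.625, f(m) = -2.241943 (−); new bracket [1.625, 1.75]
m = 1.6875, f(m) = -0.8855 (−); new bracket [1.6875, 1.75]
m = 1.71875, f(m) = -0.1371 (−); new bracket [1.71875, 1.75]
m = 1.734375, f(m) = 0.2553 (+); new bracket [1.71875, 1.734375]
m = 1.7265625, f(m) = 0.0576 (+); new bracket [1.71875, 1.7265625]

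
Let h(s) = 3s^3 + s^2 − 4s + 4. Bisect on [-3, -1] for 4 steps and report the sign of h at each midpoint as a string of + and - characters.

s = -2 gives h = -8, negative; keep [-2, -1]
s = -1.5 gives h = 2.125, positive; keep [-2, -1.5]
s = -1.75 gives h = -2.015625, negative; keep [-1.75, -1.5]
s = -1.625 gives h = 0.2676, positive; keep [-1.75, -1.625]

-+-+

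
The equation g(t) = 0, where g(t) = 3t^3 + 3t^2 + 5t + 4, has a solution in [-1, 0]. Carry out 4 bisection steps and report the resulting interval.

[-0.875, -0.8125]

t = -0.5 gives g = 1.875, positive; keep [-1, -0.5]
t = -0.75 gives g = 0.671875, positive; keep [-1, -0.75]
t = -0.875 gives g = -0.087891, negative; keep [-0.875, -0.75]
t = -0.8125 gives g = 0.3088, positive; keep [-0.875, -0.8125]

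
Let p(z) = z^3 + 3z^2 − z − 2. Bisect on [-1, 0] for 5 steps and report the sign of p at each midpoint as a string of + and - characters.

midpoint -0.5: p = -0.875 < 0 → [-1, -0.5]
midpoint -0.75: p = 0.015625 > 0 → [-0.75, -0.5]
midpoint -0.625: p = -0.447266 < 0 → [-0.75, -0.625]
midpoint -0.6875: p = -0.2195 < 0 → [-0.75, -0.6875]
midpoint -0.71875: p = -0.1028 < 0 → [-0.75, -0.71875]

-+---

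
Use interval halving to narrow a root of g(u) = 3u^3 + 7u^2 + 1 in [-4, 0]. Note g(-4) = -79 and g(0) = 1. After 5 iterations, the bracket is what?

m = -2, g(m) = 5 (+); new bracket [-4, -2]
m = -3, g(m) = -17 (−); new bracket [-3, -2]
m = -2.5, g(m) = -2.125 (−); new bracket [-2.5, -2]
m = -2.25, g(m) = 2.2656 (+); new bracket [-2.5, -2.25]
m = -2.375, g(m) = 0.2949 (+); new bracket [-2.5, -2.375]

[-2.5, -2.375]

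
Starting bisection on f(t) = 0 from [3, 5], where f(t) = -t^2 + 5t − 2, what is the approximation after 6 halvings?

4.53125

m = 4, f(m) = 2 (+); new bracket [4, 5]
m = 4.5, f(m) = 0.25 (+); new bracket [4.5, 5]
m = 4.75, f(m) = -0.8125 (−); new bracket [4.5, 4.75]
m = 4.625, f(m) = -0.2656 (−); new bracket [4.5, 4.625]
m = 4.5625, f(m) = -0.0039 (−); new bracket [4.5, 4.5625]
m = 4.53125, f(m) = 0.124 (+); new bracket [4.53125, 4.5625]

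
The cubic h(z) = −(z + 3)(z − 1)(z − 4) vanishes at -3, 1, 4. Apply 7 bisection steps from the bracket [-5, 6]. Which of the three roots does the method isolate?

m = 0.5, h(m) = -6.125 (−); new bracket [-5, 0.5]
m = -2.25, h(m) = -15.234375 (−); new bracket [-5, -2.25]
m = -3.625, h(m) = 22.041016 (+); new bracket [-3.625, -2.25]
m = -2.9375, h(m) = -1.7073 (−); new bracket [-3.625, -2.9375]
m = -3.28125, h(m) = 8.7674 (+); new bracket [-3.28125, -2.9375]
m = -3.109375, h(m) = 3.1954 (+); new bracket [-3.109375, -2.9375]
m = -3.0234375, h(m) = 0.6623 (+); new bracket [-3.0234375, -2.9375]

-3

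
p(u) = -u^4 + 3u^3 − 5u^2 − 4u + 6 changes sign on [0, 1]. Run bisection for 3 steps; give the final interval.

[0.875, 1]

midpoint 0.5: p = 3.0625 > 0 → [0.5, 1]
midpoint 0.75: p = 1.136719 > 0 → [0.75, 1]
midpoint 0.875: p = 0.095459 > 0 → [0.875, 1]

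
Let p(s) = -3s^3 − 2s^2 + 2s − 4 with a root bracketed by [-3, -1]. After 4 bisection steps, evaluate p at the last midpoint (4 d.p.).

p(-2) = 8 > 0, so the root lies in [-2, -1]
p(-1.5) = -1.375 < 0, so the root lies in [-2, -1.5]
p(-1.75) = 2.453125 > 0, so the root lies in [-1.75, -1.5]
p(-1.625) = 0.3418 > 0, so the root lies in [-1.625, -1.5]

0.3418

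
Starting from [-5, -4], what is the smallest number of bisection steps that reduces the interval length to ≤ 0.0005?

Width after n steps is 1/2^n. Need 2^n ≥ 1/0.0005 = 2000.
2^10 = 1024 < 2000 ≤ 2^11 = 2048, so n = 11.

11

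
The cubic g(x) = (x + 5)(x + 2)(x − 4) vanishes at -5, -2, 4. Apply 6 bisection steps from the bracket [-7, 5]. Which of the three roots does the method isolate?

4

m = -1, g(m) = -20 (−); new bracket [-1, 5]
m = 2, g(m) = -56 (−); new bracket [2, 5]
m = 3.5, g(m) = -23.375 (−); new bracket [3.5, 5]
m = 4.25, g(m) = 14.4531 (+); new bracket [3.5, 4.25]
m = 3.875, g(m) = -6.5176 (−); new bracket [3.875, 4.25]
m = 4.0625, g(m) = 3.4338 (+); new bracket [3.875, 4.0625]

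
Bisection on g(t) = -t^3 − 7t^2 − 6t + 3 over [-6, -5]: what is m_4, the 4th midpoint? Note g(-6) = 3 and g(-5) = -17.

-5.9375

t = -5.5 gives g = -9.375, negative; keep [-6, -5.5]
t = -5.75 gives g = -3.828125, negative; keep [-6, -5.75]
t = -5.875 gives g = -0.580078, negative; keep [-6, -5.875]
t = -5.9375 gives g = 1.1677, positive; keep [-5.9375, -5.875]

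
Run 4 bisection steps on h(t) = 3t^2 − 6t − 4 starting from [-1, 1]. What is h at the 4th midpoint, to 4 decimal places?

m = 0, h(m) = -4 (−); new bracket [-1, 0]
m = -0.5, h(m) = -0.25 (−); new bracket [-1, -0.5]
m = -0.75, h(m) = 2.1875 (+); new bracket [-0.75, -0.5]
m = -0.625, h(m) = 0.9219 (+); new bracket [-0.625, -0.5]

0.9219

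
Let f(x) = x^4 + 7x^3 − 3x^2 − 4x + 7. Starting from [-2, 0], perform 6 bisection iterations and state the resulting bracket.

f(-1) = 2 > 0, so the root lies in [-2, -1]
f(-1.5) = -12.3125 < 0, so the root lies in [-1.5, -1]
f(-1.25) = -3.917969 < 0, so the root lies in [-1.25, -1]
f(-1.125) = -0.6619 < 0, so the root lies in [-1.125, -1]
f(-1.0625) = 0.7415 > 0, so the root lies in [-1.125, -1.0625]
f(-1.09375) = 0.0582 > 0, so the root lies in [-1.125, -1.09375]

[-1.125, -1.09375]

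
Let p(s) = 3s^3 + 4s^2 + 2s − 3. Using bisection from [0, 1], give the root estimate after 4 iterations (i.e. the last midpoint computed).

0.5625

p(0.5) = -0.625 < 0, so the root lies in [0.5, 1]
p(0.75) = 2.015625 > 0, so the root lies in [0.5, 0.75]
p(0.625) = 0.544922 > 0, so the root lies in [0.5, 0.625]
p(0.5625) = -0.0754 < 0, so the root lies in [0.5625, 0.625]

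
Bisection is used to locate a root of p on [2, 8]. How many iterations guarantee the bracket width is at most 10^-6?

23

Width after n steps is 6/2^n. Need 2^n ≥ 6/10^-6 = 6000000.
2^22 = 4194304 < 6000000 ≤ 2^23 = 8388608, so n = 23.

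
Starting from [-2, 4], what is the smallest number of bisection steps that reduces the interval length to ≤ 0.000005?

Width after n steps is 6/2^n. Need 2^n ≥ 6/0.000005 = 1200000.
2^20 = 1048576 < 1200000 ≤ 2^21 = 2097152, so n = 21.

21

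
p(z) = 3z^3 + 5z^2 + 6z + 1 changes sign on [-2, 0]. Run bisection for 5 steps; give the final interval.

[-0.25, -0.1875]

midpoint -1: p = -3 < 0 → [-1, 0]
midpoint -0.5: p = -1.125 < 0 → [-0.5, 0]
midpoint -0.25: p = -0.234375 < 0 → [-0.25, 0]
midpoint -0.125: p = 0.3223 > 0 → [-0.25, -0.125]
midpoint -0.1875: p = 0.031 > 0 → [-0.25, -0.1875]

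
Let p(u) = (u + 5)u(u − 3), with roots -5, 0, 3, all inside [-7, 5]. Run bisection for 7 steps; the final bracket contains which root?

-5

m = -1, p(m) = 16 (+); new bracket [-7, -1]
m = -4, p(m) = 28 (+); new bracket [-7, -4]
m = -5.5, p(m) = -23.375 (−); new bracket [-5.5, -4]
m = -4.75, p(m) = 9.2031 (+); new bracket [-5.5, -4.75]
m = -5.125, p(m) = -5.2051 (−); new bracket [-5.125, -4.75]
m = -4.9375, p(m) = 2.4495 (+); new bracket [-5.125, -4.9375]
m = -5.03125, p(m) = -1.2627 (−); new bracket [-5.03125, -4.9375]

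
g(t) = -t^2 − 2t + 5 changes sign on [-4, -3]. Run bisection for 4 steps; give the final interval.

[-3.5, -3.4375]

m = -3.5, g(m) = -0.25 (−); new bracket [-3.5, -3]
m = -3.25, g(m) = 0.9375 (+); new bracket [-3.5, -3.25]
m = -3.375, g(m) = 0.359375 (+); new bracket [-3.5, -3.375]
m = -3.4375, g(m) = 0.0586 (+); new bracket [-3.5, -3.4375]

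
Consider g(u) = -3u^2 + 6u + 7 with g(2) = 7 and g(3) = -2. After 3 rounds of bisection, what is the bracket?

m = 2.5, g(m) = 3.25 (+); new bracket [2.5, 3]
m = 2.75, g(m) = 0.8125 (+); new bracket [2.75, 3]
m = 2.875, g(m) = -0.546875 (−); new bracket [2.75, 2.875]

[2.75, 2.875]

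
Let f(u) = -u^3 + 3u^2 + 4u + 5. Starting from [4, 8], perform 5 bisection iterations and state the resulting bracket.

[4.125, 4.25]

f(6) = -79 < 0, so the root lies in [4, 6]
f(5) = -25 < 0, so the root lies in [4, 5]
f(4.5) = -7.375 < 0, so the root lies in [4, 4.5]
f(4.25) = -0.5781 < 0, so the root lies in [4, 4.25]
f(4.125) = 2.3574 > 0, so the root lies in [4.125, 4.25]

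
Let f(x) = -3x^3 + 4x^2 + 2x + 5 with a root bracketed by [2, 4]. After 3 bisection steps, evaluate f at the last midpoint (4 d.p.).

x = 3 gives f = -34, negative; keep [2, 3]
x = 2.5 gives f = -11.875, negative; keep [2, 2.5]
x = 2.25 gives f = -4.421875, negative; keep [2, 2.25]

-4.4219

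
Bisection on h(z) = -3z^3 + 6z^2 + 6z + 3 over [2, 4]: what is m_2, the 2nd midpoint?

m = 3, h(m) = -6 (−); new bracket [2, 3]
m = 2.5, h(m) = 8.625 (+); new bracket [2.5, 3]

2.5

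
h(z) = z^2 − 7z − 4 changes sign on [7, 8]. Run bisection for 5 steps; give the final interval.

h(7.5) = -0.25 < 0, so the root lies in [7.5, 8]
h(7.75) = 1.8125 > 0, so the root lies in [7.5, 7.75]
h(7.625) = 0.765625 > 0, so the root lies in [7.5, 7.625]
h(7.5625) = 0.2539 > 0, so the root lies in [7.5, 7.5625]
h(7.53125) = 0.001 > 0, so the root lies in [7.5, 7.53125]

[7.5, 7.53125]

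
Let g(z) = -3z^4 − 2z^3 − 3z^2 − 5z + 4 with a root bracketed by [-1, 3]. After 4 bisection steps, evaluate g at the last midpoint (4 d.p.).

-3.2305

g(1) = -9 < 0, so the root lies in [-1, 1]
g(0) = 4 > 0, so the root lies in [0, 1]
g(0.5) = 0.3125 > 0, so the root lies in [0.5, 1]
g(0.75) = -3.2305 < 0, so the root lies in [0.5, 0.75]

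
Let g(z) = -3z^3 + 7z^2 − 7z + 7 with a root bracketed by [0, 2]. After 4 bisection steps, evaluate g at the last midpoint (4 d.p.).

m = 1, g(m) = 4 (+); new bracket [1, 2]
m = 1.5, g(m) = 2.125 (+); new bracket [1.5, 2]
m = 1.75, g(m) = 0.109375 (+); new bracket [1.75, 2]
m = 1.875, g(m) = -1.291 (−); new bracket [1.75, 1.875]

-1.2910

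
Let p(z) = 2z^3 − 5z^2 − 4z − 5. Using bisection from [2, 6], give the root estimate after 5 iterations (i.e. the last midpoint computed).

3.375

z = 4 gives p = 27, positive; keep [2, 4]
z = 3 gives p = -8, negative; keep [3, 4]
z = 3.5 gives p = 5.5, positive; keep [3, 3.5]
z = 3.25 gives p = -2.1562, negative; keep [3.25, 3.5]
z = 3.375 gives p = 1.4336, positive; keep [3.25, 3.375]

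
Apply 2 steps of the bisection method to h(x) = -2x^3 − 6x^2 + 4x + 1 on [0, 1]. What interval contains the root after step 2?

[0.5, 0.75]

midpoint 0.5: h = 1.25 > 0 → [0.5, 1]
midpoint 0.75: h = -0.21875 < 0 → [0.5, 0.75]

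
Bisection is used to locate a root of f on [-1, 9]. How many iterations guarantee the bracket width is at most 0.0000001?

27

Width after n steps is 10/2^n. Need 2^n ≥ 10/0.0000001 = 100000000.
2^26 = 67108864 < 100000000 ≤ 2^27 = 134217728, so n = 27.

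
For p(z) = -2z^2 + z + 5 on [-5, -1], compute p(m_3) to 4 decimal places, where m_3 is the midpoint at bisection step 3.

z = -3 gives p = -16, negative; keep [-3, -1]
z = -2 gives p = -5, negative; keep [-2, -1]
z = -1.5 gives p = -1, negative; keep [-1.5, -1]

-1.0000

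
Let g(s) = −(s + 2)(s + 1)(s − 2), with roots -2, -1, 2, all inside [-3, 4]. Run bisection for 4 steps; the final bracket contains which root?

2

s = 0.5 gives g = 5.625, positive; keep [0.5, 4]
s = 2.25 gives g = -3.453125, negative; keep [0.5, 2.25]
s = 1.375 gives g = 5.009766, positive; keep [1.375, 2.25]
s = 1.8125 gives g = 2.0105, positive; keep [1.8125, 2.25]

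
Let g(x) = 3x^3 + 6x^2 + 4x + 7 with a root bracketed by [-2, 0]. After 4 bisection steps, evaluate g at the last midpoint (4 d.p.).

0.8184

m = -1, g(m) = 6 (+); new bracket [-2, -1]
m = -1.5, g(m) = 4.375 (+); new bracket [-2, -1.5]
m = -1.75, g(m) = 2.296875 (+); new bracket [-2, -1.75]
m = -1.875, g(m) = 0.8184 (+); new bracket [-2, -1.875]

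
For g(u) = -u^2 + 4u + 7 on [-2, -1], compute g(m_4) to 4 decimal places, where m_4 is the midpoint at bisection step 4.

u = -1.5 gives g = -1.25, negative; keep [-1.5, -1]
u = -1.25 gives g = 0.4375, positive; keep [-1.5, -1.25]
u = -1.375 gives g = -0.390625, negative; keep [-1.375, -1.25]
u = -1.3125 gives g = 0.0273, positive; keep [-1.375, -1.3125]

0.0273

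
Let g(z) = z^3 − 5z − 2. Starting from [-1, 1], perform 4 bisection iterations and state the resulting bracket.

g(0) = -2 < 0, so the root lies in [-1, 0]
g(-0.5) = 0.375 > 0, so the root lies in [-0.5, 0]
g(-0.25) = -0.765625 < 0, so the root lies in [-0.5, -0.25]
g(-0.375) = -0.1777 < 0, so the root lies in [-0.5, -0.375]

[-0.5, -0.375]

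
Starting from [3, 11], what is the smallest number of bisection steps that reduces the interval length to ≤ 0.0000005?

24

Width after n steps is 8/2^n. Need 2^n ≥ 8/0.0000005 = 16000000.
2^23 = 8388608 < 16000000 ≤ 2^24 = 16777216, so n = 24.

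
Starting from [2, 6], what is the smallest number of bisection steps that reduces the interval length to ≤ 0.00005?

Width after n steps is 4/2^n. Need 2^n ≥ 4/0.00005 = 80000.
2^16 = 65536 < 80000 ≤ 2^17 = 131072, so n = 17.

17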